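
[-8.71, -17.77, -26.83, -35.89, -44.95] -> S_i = -8.71 + -9.06*i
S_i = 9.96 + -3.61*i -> [9.96, 6.35, 2.74, -0.87, -4.48]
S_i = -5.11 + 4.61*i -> [-5.11, -0.5, 4.11, 8.72, 13.33]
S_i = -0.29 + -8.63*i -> [-0.29, -8.92, -17.55, -26.18, -34.81]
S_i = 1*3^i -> [1, 3, 9, 27, 81]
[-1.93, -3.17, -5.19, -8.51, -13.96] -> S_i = -1.93*1.64^i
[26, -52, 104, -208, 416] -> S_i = 26*-2^i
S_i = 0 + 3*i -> [0, 3, 6, 9, 12]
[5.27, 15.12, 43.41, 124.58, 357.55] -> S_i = 5.27*2.87^i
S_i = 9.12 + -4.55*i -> [9.12, 4.57, 0.02, -4.53, -9.08]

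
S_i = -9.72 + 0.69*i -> [-9.72, -9.03, -8.34, -7.65, -6.96]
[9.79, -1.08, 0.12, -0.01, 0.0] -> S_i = 9.79*(-0.11)^i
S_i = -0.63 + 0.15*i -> [-0.63, -0.48, -0.33, -0.18, -0.03]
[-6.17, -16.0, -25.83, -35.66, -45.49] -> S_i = -6.17 + -9.83*i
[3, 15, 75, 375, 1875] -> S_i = 3*5^i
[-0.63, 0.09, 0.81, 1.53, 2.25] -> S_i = -0.63 + 0.72*i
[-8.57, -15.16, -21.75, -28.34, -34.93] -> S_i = -8.57 + -6.59*i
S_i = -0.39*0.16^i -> [-0.39, -0.06, -0.01, -0.0, -0.0]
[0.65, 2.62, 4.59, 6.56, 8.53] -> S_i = 0.65 + 1.97*i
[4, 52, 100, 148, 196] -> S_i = 4 + 48*i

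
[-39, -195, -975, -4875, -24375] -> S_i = -39*5^i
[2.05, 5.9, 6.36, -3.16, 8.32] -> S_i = Random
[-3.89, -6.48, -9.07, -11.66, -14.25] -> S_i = -3.89 + -2.59*i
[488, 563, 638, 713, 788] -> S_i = 488 + 75*i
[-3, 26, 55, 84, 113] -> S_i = -3 + 29*i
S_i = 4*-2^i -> [4, -8, 16, -32, 64]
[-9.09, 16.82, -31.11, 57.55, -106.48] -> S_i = -9.09*(-1.85)^i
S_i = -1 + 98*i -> [-1, 97, 195, 293, 391]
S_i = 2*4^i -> [2, 8, 32, 128, 512]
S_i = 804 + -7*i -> [804, 797, 790, 783, 776]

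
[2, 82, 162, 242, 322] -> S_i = 2 + 80*i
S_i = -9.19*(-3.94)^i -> [-9.19, 36.21, -142.66, 562.09, -2214.63]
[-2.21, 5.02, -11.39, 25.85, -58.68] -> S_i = -2.21*(-2.27)^i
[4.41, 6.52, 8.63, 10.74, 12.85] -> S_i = 4.41 + 2.11*i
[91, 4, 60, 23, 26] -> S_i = Random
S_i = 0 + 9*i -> [0, 9, 18, 27, 36]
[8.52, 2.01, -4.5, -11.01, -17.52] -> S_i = 8.52 + -6.51*i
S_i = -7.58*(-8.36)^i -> [-7.58, 63.37, -529.76, 4428.82, -37024.94]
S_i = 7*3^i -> [7, 21, 63, 189, 567]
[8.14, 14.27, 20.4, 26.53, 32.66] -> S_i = 8.14 + 6.13*i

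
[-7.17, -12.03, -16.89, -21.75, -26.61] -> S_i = -7.17 + -4.86*i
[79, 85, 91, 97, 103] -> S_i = 79 + 6*i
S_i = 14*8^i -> [14, 112, 896, 7168, 57344]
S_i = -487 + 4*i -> [-487, -483, -479, -475, -471]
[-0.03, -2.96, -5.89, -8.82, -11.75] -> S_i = -0.03 + -2.93*i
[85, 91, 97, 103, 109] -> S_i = 85 + 6*i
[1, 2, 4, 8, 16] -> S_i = 1*2^i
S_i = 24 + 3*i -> [24, 27, 30, 33, 36]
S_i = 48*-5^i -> [48, -240, 1200, -6000, 30000]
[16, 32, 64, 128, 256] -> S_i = 16*2^i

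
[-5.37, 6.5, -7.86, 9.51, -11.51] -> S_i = -5.37*(-1.21)^i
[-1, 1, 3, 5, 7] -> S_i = -1 + 2*i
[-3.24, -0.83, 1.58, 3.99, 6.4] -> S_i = -3.24 + 2.41*i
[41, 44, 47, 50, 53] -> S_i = 41 + 3*i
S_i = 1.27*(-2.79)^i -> [1.27, -3.54, 9.89, -27.58, 76.95]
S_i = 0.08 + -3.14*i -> [0.08, -3.06, -6.2, -9.34, -12.48]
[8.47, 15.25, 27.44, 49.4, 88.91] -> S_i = 8.47*1.80^i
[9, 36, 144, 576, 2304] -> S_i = 9*4^i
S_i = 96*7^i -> [96, 672, 4704, 32928, 230496]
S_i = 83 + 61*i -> [83, 144, 205, 266, 327]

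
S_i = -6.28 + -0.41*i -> [-6.28, -6.69, -7.1, -7.51, -7.92]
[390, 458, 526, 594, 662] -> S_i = 390 + 68*i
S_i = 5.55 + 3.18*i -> [5.55, 8.73, 11.91, 15.09, 18.27]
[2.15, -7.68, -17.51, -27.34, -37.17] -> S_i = 2.15 + -9.83*i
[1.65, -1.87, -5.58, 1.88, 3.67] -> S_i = Random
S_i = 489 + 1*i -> [489, 490, 491, 492, 493]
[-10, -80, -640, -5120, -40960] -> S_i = -10*8^i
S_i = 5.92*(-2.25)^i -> [5.92, -13.32, 29.97, -67.43, 151.72]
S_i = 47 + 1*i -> [47, 48, 49, 50, 51]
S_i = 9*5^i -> [9, 45, 225, 1125, 5625]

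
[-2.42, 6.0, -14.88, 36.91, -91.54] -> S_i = -2.42*(-2.48)^i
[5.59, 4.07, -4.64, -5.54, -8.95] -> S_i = Random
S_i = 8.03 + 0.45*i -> [8.03, 8.48, 8.93, 9.38, 9.83]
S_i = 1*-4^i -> [1, -4, 16, -64, 256]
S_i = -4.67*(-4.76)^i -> [-4.67, 22.23, -105.81, 503.66, -2397.42]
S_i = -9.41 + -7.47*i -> [-9.41, -16.88, -24.35, -31.82, -39.29]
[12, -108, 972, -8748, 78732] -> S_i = 12*-9^i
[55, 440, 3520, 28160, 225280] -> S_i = 55*8^i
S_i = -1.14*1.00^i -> [-1.14, -1.14, -1.14, -1.14, -1.14]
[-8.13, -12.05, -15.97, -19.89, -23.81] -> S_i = -8.13 + -3.92*i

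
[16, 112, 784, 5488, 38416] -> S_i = 16*7^i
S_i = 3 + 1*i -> [3, 4, 5, 6, 7]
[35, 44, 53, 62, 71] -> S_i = 35 + 9*i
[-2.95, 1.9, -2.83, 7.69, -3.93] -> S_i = Random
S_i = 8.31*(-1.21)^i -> [8.31, -10.06, 12.17, -14.72, 17.81]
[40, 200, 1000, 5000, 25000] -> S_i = 40*5^i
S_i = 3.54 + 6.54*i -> [3.54, 10.08, 16.62, 23.16, 29.7]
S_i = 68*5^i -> [68, 340, 1700, 8500, 42500]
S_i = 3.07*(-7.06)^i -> [3.07, -21.67, 153.02, -1080.32, 7627.06]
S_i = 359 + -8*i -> [359, 351, 343, 335, 327]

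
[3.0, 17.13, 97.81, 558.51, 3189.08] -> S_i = 3.00*5.71^i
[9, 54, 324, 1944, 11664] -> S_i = 9*6^i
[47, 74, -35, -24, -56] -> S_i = Random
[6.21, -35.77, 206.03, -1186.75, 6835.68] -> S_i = 6.21*(-5.76)^i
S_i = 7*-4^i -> [7, -28, 112, -448, 1792]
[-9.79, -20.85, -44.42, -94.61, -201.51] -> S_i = -9.79*2.13^i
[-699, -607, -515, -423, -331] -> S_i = -699 + 92*i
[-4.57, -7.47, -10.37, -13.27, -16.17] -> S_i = -4.57 + -2.90*i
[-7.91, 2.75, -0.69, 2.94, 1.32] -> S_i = Random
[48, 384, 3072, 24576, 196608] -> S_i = 48*8^i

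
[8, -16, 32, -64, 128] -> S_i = 8*-2^i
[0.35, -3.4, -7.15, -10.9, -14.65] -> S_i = 0.35 + -3.75*i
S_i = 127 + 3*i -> [127, 130, 133, 136, 139]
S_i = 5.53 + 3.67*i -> [5.53, 9.2, 12.87, 16.54, 20.21]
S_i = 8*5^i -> [8, 40, 200, 1000, 5000]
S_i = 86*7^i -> [86, 602, 4214, 29498, 206486]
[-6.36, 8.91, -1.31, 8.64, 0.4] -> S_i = Random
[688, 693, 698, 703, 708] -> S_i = 688 + 5*i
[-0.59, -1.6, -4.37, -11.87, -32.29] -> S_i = -0.59*2.72^i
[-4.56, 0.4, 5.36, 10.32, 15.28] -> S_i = -4.56 + 4.96*i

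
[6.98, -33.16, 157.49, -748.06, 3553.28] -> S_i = 6.98*(-4.75)^i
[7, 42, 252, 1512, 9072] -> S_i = 7*6^i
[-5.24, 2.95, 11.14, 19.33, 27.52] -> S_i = -5.24 + 8.19*i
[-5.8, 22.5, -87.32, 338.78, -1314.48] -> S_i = -5.80*(-3.88)^i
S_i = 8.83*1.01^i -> [8.83, 8.92, 9.01, 9.1, 9.19]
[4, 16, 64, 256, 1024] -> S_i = 4*4^i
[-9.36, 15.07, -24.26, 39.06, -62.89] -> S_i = -9.36*(-1.61)^i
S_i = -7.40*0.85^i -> [-7.4, -6.29, -5.35, -4.54, -3.86]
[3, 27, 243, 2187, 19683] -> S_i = 3*9^i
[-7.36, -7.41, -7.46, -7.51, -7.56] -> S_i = -7.36 + -0.05*i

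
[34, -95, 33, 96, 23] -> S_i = Random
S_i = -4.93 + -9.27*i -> [-4.93, -14.2, -23.47, -32.74, -42.01]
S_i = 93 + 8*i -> [93, 101, 109, 117, 125]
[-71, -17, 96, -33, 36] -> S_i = Random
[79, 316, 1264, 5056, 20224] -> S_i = 79*4^i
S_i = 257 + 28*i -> [257, 285, 313, 341, 369]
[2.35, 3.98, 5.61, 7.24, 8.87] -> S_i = 2.35 + 1.63*i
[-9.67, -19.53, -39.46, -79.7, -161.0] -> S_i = -9.67*2.02^i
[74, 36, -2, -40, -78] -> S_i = 74 + -38*i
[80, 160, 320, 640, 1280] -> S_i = 80*2^i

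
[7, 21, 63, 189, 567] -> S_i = 7*3^i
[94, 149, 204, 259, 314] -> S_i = 94 + 55*i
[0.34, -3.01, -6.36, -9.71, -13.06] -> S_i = 0.34 + -3.35*i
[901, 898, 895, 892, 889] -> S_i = 901 + -3*i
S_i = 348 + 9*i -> [348, 357, 366, 375, 384]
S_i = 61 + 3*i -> [61, 64, 67, 70, 73]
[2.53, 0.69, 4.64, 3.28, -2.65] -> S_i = Random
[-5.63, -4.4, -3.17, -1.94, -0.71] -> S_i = -5.63 + 1.23*i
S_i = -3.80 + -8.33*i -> [-3.8, -12.13, -20.46, -28.79, -37.12]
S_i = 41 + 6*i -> [41, 47, 53, 59, 65]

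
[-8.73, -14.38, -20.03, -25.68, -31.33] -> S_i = -8.73 + -5.65*i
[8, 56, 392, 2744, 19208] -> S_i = 8*7^i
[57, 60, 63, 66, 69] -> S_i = 57 + 3*i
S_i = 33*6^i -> [33, 198, 1188, 7128, 42768]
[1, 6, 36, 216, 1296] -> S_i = 1*6^i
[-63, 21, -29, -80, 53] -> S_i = Random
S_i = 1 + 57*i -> [1, 58, 115, 172, 229]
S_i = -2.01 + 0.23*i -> [-2.01, -1.78, -1.55, -1.32, -1.09]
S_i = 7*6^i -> [7, 42, 252, 1512, 9072]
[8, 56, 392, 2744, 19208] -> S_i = 8*7^i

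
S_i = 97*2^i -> [97, 194, 388, 776, 1552]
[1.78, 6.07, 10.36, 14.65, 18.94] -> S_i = 1.78 + 4.29*i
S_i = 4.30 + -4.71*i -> [4.3, -0.41, -5.12, -9.83, -14.54]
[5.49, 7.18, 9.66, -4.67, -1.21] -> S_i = Random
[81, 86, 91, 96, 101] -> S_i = 81 + 5*i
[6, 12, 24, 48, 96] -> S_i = 6*2^i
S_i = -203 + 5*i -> [-203, -198, -193, -188, -183]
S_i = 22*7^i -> [22, 154, 1078, 7546, 52822]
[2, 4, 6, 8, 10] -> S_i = 2 + 2*i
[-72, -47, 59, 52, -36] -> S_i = Random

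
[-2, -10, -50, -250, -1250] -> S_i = -2*5^i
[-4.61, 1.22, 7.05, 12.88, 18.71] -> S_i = -4.61 + 5.83*i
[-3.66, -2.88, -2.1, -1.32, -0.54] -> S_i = -3.66 + 0.78*i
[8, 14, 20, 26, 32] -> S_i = 8 + 6*i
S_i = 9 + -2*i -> [9, 7, 5, 3, 1]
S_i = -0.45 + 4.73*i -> [-0.45, 4.28, 9.01, 13.74, 18.47]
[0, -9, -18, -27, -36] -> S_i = 0 + -9*i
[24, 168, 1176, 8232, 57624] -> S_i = 24*7^i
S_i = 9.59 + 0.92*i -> [9.59, 10.51, 11.43, 12.35, 13.27]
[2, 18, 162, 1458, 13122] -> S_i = 2*9^i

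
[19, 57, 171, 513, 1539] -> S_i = 19*3^i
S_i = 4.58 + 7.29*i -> [4.58, 11.87, 19.16, 26.45, 33.74]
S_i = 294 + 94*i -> [294, 388, 482, 576, 670]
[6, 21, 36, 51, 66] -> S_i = 6 + 15*i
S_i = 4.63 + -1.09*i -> [4.63, 3.54, 2.45, 1.36, 0.27]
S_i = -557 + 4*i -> [-557, -553, -549, -545, -541]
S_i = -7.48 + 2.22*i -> [-7.48, -5.26, -3.04, -0.82, 1.4]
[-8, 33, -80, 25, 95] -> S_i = Random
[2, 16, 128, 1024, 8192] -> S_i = 2*8^i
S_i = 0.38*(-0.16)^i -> [0.38, -0.06, 0.01, -0.0, 0.0]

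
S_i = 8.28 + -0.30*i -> [8.28, 7.98, 7.68, 7.38, 7.08]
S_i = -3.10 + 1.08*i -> [-3.1, -2.02, -0.94, 0.14, 1.22]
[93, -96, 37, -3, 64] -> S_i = Random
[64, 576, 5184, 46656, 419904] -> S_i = 64*9^i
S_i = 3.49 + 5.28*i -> [3.49, 8.77, 14.05, 19.33, 24.61]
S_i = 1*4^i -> [1, 4, 16, 64, 256]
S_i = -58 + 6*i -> [-58, -52, -46, -40, -34]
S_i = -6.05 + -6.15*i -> [-6.05, -12.2, -18.35, -24.5, -30.65]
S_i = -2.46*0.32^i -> [-2.46, -0.79, -0.25, -0.08, -0.03]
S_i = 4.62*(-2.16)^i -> [4.62, -9.98, 21.56, -46.56, 100.57]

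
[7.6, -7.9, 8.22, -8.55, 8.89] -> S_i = 7.60*(-1.04)^i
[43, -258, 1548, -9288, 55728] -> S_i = 43*-6^i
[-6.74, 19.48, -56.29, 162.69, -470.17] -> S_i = -6.74*(-2.89)^i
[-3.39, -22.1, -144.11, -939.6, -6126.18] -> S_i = -3.39*6.52^i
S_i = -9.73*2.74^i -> [-9.73, -26.66, -73.05, -200.15, -548.42]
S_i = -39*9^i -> [-39, -351, -3159, -28431, -255879]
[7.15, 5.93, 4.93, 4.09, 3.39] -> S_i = 7.15*0.83^i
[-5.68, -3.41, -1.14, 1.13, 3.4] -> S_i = -5.68 + 2.27*i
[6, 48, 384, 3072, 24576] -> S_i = 6*8^i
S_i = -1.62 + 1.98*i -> [-1.62, 0.36, 2.34, 4.32, 6.3]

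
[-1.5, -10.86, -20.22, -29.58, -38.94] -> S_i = -1.50 + -9.36*i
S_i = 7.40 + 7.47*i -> [7.4, 14.87, 22.34, 29.81, 37.28]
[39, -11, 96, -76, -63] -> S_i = Random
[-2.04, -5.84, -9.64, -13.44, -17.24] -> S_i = -2.04 + -3.80*i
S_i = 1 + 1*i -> [1, 2, 3, 4, 5]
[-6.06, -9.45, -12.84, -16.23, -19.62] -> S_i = -6.06 + -3.39*i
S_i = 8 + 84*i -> [8, 92, 176, 260, 344]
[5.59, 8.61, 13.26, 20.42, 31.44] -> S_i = 5.59*1.54^i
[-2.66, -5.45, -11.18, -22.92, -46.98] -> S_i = -2.66*2.05^i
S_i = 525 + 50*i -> [525, 575, 625, 675, 725]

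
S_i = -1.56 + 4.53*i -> [-1.56, 2.97, 7.5, 12.03, 16.56]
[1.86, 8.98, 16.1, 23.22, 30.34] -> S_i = 1.86 + 7.12*i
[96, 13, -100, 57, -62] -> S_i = Random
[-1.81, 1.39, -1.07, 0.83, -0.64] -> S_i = -1.81*(-0.77)^i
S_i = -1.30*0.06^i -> [-1.3, -0.08, -0.0, -0.0, -0.0]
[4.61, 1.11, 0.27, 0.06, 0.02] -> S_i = 4.61*0.24^i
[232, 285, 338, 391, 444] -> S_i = 232 + 53*i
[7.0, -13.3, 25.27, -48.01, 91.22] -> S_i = 7.00*(-1.90)^i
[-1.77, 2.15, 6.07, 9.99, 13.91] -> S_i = -1.77 + 3.92*i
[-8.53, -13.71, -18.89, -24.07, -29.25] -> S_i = -8.53 + -5.18*i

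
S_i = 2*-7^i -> [2, -14, 98, -686, 4802]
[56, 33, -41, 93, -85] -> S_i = Random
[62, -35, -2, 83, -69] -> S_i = Random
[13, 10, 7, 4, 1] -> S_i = 13 + -3*i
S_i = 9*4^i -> [9, 36, 144, 576, 2304]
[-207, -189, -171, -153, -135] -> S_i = -207 + 18*i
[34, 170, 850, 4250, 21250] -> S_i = 34*5^i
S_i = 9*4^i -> [9, 36, 144, 576, 2304]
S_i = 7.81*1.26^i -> [7.81, 9.84, 12.4, 15.62, 19.68]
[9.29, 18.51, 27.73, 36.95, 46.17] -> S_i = 9.29 + 9.22*i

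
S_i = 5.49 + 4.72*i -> [5.49, 10.21, 14.93, 19.65, 24.37]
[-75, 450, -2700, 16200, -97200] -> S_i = -75*-6^i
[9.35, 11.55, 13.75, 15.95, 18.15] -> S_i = 9.35 + 2.20*i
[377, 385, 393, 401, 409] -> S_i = 377 + 8*i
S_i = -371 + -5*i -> [-371, -376, -381, -386, -391]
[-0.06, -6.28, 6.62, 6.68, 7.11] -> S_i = Random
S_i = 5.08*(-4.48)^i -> [5.08, -22.76, 101.96, -456.77, 2046.33]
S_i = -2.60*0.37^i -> [-2.6, -0.96, -0.36, -0.13, -0.05]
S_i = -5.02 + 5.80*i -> [-5.02, 0.78, 6.58, 12.38, 18.18]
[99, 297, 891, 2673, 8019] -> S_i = 99*3^i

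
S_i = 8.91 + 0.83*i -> [8.91, 9.74, 10.57, 11.4, 12.23]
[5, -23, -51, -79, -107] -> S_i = 5 + -28*i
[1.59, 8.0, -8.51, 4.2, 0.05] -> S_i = Random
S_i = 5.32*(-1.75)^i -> [5.32, -9.31, 16.29, -28.51, 49.9]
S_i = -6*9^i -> [-6, -54, -486, -4374, -39366]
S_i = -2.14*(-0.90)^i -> [-2.14, 1.93, -1.73, 1.56, -1.4]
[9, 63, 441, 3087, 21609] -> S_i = 9*7^i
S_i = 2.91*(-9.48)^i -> [2.91, -27.59, 261.52, -2479.24, 23503.16]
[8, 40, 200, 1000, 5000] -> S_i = 8*5^i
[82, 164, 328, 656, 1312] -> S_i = 82*2^i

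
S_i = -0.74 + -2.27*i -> [-0.74, -3.01, -5.28, -7.55, -9.82]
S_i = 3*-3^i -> [3, -9, 27, -81, 243]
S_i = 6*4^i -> [6, 24, 96, 384, 1536]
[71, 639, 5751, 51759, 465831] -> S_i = 71*9^i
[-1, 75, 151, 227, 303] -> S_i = -1 + 76*i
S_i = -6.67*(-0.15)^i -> [-6.67, 1.0, -0.15, 0.02, -0.0]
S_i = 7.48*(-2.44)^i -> [7.48, -18.25, 44.53, -108.66, 265.13]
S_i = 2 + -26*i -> [2, -24, -50, -76, -102]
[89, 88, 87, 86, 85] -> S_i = 89 + -1*i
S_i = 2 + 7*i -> [2, 9, 16, 23, 30]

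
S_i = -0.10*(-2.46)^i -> [-0.1, 0.25, -0.61, 1.49, -3.66]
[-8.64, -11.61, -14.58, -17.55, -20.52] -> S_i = -8.64 + -2.97*i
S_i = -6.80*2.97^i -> [-6.8, -20.2, -59.98, -178.15, -529.1]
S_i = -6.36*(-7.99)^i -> [-6.36, 50.82, -406.02, 3244.12, -25920.55]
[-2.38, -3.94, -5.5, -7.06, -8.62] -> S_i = -2.38 + -1.56*i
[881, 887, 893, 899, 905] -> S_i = 881 + 6*i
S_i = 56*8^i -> [56, 448, 3584, 28672, 229376]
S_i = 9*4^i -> [9, 36, 144, 576, 2304]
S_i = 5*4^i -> [5, 20, 80, 320, 1280]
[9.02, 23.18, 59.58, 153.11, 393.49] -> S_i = 9.02*2.57^i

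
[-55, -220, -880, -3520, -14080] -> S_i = -55*4^i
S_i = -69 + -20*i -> [-69, -89, -109, -129, -149]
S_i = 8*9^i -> [8, 72, 648, 5832, 52488]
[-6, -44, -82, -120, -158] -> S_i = -6 + -38*i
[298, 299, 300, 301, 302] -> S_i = 298 + 1*i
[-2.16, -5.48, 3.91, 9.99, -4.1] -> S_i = Random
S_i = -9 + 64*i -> [-9, 55, 119, 183, 247]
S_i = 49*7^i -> [49, 343, 2401, 16807, 117649]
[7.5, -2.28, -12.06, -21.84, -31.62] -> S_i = 7.50 + -9.78*i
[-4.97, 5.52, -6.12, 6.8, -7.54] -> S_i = -4.97*(-1.11)^i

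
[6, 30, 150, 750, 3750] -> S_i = 6*5^i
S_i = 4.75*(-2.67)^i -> [4.75, -12.68, 33.86, -90.41, 241.4]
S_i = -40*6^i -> [-40, -240, -1440, -8640, -51840]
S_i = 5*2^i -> [5, 10, 20, 40, 80]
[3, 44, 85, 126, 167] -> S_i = 3 + 41*i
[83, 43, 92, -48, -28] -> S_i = Random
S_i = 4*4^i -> [4, 16, 64, 256, 1024]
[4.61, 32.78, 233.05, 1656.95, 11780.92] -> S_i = 4.61*7.11^i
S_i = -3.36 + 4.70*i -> [-3.36, 1.34, 6.04, 10.74, 15.44]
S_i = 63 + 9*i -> [63, 72, 81, 90, 99]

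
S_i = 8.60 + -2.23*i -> [8.6, 6.37, 4.14, 1.91, -0.32]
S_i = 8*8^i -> [8, 64, 512, 4096, 32768]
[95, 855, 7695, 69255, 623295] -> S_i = 95*9^i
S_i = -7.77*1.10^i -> [-7.77, -8.55, -9.4, -10.34, -11.38]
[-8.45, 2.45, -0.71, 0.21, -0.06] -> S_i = -8.45*(-0.29)^i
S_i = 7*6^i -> [7, 42, 252, 1512, 9072]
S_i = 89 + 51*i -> [89, 140, 191, 242, 293]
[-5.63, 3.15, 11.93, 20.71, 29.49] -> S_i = -5.63 + 8.78*i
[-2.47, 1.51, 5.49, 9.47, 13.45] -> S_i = -2.47 + 3.98*i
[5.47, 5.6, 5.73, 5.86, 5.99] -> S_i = 5.47 + 0.13*i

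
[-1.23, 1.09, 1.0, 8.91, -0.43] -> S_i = Random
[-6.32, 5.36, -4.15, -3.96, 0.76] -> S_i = Random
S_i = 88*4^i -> [88, 352, 1408, 5632, 22528]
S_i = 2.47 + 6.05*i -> [2.47, 8.52, 14.57, 20.62, 26.67]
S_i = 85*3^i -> [85, 255, 765, 2295, 6885]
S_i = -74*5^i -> [-74, -370, -1850, -9250, -46250]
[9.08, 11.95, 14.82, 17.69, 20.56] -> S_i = 9.08 + 2.87*i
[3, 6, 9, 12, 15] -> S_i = 3 + 3*i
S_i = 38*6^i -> [38, 228, 1368, 8208, 49248]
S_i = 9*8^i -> [9, 72, 576, 4608, 36864]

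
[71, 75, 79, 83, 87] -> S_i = 71 + 4*i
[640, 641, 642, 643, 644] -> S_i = 640 + 1*i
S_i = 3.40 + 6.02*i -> [3.4, 9.42, 15.44, 21.46, 27.48]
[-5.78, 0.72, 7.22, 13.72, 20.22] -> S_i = -5.78 + 6.50*i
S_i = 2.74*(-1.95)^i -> [2.74, -5.34, 10.42, -20.32, 39.62]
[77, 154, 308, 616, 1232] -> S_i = 77*2^i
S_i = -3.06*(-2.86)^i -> [-3.06, 8.75, -25.03, 71.58, -204.73]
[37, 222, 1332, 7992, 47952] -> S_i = 37*6^i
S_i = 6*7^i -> [6, 42, 294, 2058, 14406]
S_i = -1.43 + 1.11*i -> [-1.43, -0.32, 0.79, 1.9, 3.01]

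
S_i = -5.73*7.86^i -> [-5.73, -45.04, -354.0, -2782.42, -21869.8]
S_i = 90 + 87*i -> [90, 177, 264, 351, 438]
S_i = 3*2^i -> [3, 6, 12, 24, 48]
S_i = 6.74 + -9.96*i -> [6.74, -3.22, -13.18, -23.14, -33.1]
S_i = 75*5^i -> [75, 375, 1875, 9375, 46875]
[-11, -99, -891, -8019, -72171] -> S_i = -11*9^i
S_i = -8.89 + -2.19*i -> [-8.89, -11.08, -13.27, -15.46, -17.65]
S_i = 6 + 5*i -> [6, 11, 16, 21, 26]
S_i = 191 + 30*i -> [191, 221, 251, 281, 311]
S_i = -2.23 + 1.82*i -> [-2.23, -0.41, 1.41, 3.23, 5.05]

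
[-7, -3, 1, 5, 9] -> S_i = -7 + 4*i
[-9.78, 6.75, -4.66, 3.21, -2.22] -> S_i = -9.78*(-0.69)^i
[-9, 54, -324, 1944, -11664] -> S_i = -9*-6^i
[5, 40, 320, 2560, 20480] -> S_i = 5*8^i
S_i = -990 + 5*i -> [-990, -985, -980, -975, -970]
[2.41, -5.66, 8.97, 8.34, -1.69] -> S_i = Random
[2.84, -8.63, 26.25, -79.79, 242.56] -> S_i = 2.84*(-3.04)^i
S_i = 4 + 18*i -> [4, 22, 40, 58, 76]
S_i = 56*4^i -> [56, 224, 896, 3584, 14336]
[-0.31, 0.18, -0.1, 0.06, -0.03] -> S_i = -0.31*(-0.57)^i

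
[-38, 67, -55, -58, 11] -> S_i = Random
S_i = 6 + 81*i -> [6, 87, 168, 249, 330]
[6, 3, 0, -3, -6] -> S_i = 6 + -3*i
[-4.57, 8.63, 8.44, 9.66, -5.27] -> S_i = Random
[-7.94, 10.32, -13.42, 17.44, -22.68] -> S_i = -7.94*(-1.30)^i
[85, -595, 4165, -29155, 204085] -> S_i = 85*-7^i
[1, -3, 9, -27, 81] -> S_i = 1*-3^i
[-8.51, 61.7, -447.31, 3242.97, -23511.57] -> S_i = -8.51*(-7.25)^i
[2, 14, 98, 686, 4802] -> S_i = 2*7^i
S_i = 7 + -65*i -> [7, -58, -123, -188, -253]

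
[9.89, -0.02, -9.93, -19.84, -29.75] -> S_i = 9.89 + -9.91*i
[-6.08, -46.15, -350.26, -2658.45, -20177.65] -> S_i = -6.08*7.59^i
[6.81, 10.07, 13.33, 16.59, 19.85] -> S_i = 6.81 + 3.26*i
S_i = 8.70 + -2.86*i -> [8.7, 5.84, 2.98, 0.12, -2.74]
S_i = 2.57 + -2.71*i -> [2.57, -0.14, -2.85, -5.56, -8.27]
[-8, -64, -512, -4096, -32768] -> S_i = -8*8^i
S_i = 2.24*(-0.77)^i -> [2.24, -1.72, 1.33, -1.02, 0.79]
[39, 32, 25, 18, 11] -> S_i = 39 + -7*i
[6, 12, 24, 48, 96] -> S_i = 6*2^i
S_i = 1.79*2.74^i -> [1.79, 4.9, 13.44, 36.82, 100.89]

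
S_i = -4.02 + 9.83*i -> [-4.02, 5.81, 15.64, 25.47, 35.3]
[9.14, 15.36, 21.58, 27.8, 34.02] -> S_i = 9.14 + 6.22*i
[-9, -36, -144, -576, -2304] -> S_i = -9*4^i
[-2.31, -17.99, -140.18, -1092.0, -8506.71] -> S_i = -2.31*7.79^i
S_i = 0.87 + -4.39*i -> [0.87, -3.52, -7.91, -12.3, -16.69]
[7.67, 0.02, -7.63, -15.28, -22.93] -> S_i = 7.67 + -7.65*i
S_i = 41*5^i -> [41, 205, 1025, 5125, 25625]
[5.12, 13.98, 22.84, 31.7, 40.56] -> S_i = 5.12 + 8.86*i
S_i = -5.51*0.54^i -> [-5.51, -2.98, -1.61, -0.87, -0.47]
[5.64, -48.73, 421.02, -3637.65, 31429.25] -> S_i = 5.64*(-8.64)^i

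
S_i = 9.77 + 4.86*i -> [9.77, 14.63, 19.49, 24.35, 29.21]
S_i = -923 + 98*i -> [-923, -825, -727, -629, -531]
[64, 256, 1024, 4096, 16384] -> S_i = 64*4^i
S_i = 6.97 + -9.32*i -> [6.97, -2.35, -11.67, -20.99, -30.31]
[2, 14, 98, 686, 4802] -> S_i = 2*7^i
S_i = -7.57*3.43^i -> [-7.57, -25.97, -89.06, -305.48, -1047.79]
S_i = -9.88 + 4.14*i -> [-9.88, -5.74, -1.6, 2.54, 6.68]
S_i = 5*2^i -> [5, 10, 20, 40, 80]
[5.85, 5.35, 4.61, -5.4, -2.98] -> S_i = Random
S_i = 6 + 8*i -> [6, 14, 22, 30, 38]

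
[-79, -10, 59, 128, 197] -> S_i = -79 + 69*i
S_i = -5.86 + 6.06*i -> [-5.86, 0.2, 6.26, 12.32, 18.38]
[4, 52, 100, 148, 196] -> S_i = 4 + 48*i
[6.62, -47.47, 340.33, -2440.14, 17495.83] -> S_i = 6.62*(-7.17)^i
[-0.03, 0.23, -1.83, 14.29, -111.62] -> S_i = -0.03*(-7.81)^i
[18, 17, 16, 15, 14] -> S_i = 18 + -1*i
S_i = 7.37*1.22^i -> [7.37, 8.99, 10.97, 13.38, 16.33]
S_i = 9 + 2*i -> [9, 11, 13, 15, 17]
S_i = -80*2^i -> [-80, -160, -320, -640, -1280]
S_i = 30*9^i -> [30, 270, 2430, 21870, 196830]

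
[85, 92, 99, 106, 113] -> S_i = 85 + 7*i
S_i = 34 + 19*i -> [34, 53, 72, 91, 110]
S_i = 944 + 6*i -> [944, 950, 956, 962, 968]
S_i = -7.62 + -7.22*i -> [-7.62, -14.84, -22.06, -29.28, -36.5]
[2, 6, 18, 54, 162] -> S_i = 2*3^i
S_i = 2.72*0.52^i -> [2.72, 1.41, 0.74, 0.38, 0.2]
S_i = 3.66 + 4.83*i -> [3.66, 8.49, 13.32, 18.15, 22.98]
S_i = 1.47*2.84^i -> [1.47, 4.17, 11.86, 33.67, 95.63]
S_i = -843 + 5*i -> [-843, -838, -833, -828, -823]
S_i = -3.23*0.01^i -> [-3.23, -0.03, -0.0, -0.0, -0.0]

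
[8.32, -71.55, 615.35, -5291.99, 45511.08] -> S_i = 8.32*(-8.60)^i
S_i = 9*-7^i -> [9, -63, 441, -3087, 21609]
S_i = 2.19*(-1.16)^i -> [2.19, -2.54, 2.95, -3.42, 3.97]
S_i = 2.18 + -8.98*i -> [2.18, -6.8, -15.78, -24.76, -33.74]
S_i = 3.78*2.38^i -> [3.78, 9.0, 21.41, 50.96, 121.28]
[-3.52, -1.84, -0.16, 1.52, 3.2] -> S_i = -3.52 + 1.68*i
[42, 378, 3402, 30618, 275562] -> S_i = 42*9^i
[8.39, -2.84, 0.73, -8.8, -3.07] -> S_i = Random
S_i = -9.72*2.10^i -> [-9.72, -20.41, -42.87, -90.02, -189.04]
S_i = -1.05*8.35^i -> [-1.05, -8.77, -73.21, -611.29, -5104.29]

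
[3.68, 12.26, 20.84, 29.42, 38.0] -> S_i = 3.68 + 8.58*i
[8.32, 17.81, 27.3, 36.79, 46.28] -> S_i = 8.32 + 9.49*i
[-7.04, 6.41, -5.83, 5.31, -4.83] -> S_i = -7.04*(-0.91)^i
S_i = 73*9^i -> [73, 657, 5913, 53217, 478953]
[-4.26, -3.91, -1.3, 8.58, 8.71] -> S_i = Random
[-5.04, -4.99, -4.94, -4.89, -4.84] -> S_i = -5.04 + 0.05*i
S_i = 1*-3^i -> [1, -3, 9, -27, 81]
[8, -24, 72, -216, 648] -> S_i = 8*-3^i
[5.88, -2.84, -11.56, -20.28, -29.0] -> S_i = 5.88 + -8.72*i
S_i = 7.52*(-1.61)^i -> [7.52, -12.11, 19.49, -31.38, 50.53]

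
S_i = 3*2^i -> [3, 6, 12, 24, 48]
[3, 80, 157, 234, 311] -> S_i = 3 + 77*i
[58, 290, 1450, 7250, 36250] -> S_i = 58*5^i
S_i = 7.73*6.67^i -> [7.73, 51.56, 343.9, 2293.81, 15299.7]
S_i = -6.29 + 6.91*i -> [-6.29, 0.62, 7.53, 14.44, 21.35]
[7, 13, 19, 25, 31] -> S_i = 7 + 6*i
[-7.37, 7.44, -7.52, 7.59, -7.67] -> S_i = -7.37*(-1.01)^i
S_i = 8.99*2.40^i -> [8.99, 21.58, 51.78, 124.28, 298.27]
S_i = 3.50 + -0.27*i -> [3.5, 3.23, 2.96, 2.69, 2.42]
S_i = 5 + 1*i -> [5, 6, 7, 8, 9]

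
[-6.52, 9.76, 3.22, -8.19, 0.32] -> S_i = Random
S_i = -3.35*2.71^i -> [-3.35, -9.08, -24.6, -66.67, -180.68]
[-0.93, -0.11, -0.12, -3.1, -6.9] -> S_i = Random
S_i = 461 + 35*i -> [461, 496, 531, 566, 601]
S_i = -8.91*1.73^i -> [-8.91, -15.41, -26.67, -46.13, -79.81]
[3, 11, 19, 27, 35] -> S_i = 3 + 8*i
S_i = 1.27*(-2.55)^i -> [1.27, -3.24, 8.26, -21.06, 53.7]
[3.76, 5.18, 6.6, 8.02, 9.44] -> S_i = 3.76 + 1.42*i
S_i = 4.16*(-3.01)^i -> [4.16, -12.52, 37.69, -113.45, 341.48]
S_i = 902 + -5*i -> [902, 897, 892, 887, 882]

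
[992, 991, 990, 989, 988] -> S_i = 992 + -1*i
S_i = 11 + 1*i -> [11, 12, 13, 14, 15]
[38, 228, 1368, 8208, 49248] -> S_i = 38*6^i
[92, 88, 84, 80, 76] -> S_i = 92 + -4*i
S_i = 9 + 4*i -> [9, 13, 17, 21, 25]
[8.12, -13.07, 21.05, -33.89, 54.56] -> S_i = 8.12*(-1.61)^i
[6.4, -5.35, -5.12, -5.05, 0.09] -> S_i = Random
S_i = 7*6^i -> [7, 42, 252, 1512, 9072]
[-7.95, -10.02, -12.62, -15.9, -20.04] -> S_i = -7.95*1.26^i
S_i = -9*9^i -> [-9, -81, -729, -6561, -59049]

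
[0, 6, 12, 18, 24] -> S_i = 0 + 6*i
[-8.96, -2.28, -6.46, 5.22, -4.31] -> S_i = Random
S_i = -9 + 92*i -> [-9, 83, 175, 267, 359]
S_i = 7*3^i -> [7, 21, 63, 189, 567]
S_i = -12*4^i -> [-12, -48, -192, -768, -3072]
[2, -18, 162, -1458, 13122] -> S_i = 2*-9^i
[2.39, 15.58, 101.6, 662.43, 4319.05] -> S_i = 2.39*6.52^i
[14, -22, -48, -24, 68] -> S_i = Random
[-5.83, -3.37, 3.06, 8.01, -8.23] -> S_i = Random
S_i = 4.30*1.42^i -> [4.3, 6.11, 8.67, 12.31, 17.48]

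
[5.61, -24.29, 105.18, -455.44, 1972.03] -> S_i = 5.61*(-4.33)^i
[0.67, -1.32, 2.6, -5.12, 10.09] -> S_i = 0.67*(-1.97)^i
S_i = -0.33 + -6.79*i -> [-0.33, -7.12, -13.91, -20.7, -27.49]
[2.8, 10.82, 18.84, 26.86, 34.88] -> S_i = 2.80 + 8.02*i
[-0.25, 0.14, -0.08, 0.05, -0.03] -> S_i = -0.25*(-0.57)^i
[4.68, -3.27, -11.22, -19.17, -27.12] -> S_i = 4.68 + -7.95*i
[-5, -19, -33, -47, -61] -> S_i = -5 + -14*i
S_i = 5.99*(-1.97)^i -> [5.99, -11.8, 23.25, -45.8, 90.22]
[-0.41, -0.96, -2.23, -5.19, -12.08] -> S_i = -0.41*2.33^i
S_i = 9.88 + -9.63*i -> [9.88, 0.25, -9.38, -19.01, -28.64]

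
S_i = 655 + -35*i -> [655, 620, 585, 550, 515]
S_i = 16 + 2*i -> [16, 18, 20, 22, 24]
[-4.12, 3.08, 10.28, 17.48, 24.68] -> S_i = -4.12 + 7.20*i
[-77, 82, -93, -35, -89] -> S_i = Random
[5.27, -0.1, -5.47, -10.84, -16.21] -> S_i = 5.27 + -5.37*i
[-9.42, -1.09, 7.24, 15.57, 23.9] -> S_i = -9.42 + 8.33*i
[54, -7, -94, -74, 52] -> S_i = Random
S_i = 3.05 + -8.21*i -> [3.05, -5.16, -13.37, -21.58, -29.79]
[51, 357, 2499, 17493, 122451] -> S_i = 51*7^i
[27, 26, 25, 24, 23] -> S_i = 27 + -1*i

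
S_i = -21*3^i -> [-21, -63, -189, -567, -1701]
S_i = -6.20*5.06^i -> [-6.2, -31.37, -158.74, -803.24, -4064.37]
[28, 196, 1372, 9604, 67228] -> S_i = 28*7^i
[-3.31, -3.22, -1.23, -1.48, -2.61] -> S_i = Random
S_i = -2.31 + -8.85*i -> [-2.31, -11.16, -20.01, -28.86, -37.71]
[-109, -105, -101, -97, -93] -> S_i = -109 + 4*i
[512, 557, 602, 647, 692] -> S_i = 512 + 45*i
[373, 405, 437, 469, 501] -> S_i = 373 + 32*i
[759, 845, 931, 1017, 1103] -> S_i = 759 + 86*i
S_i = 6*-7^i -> [6, -42, 294, -2058, 14406]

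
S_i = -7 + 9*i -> [-7, 2, 11, 20, 29]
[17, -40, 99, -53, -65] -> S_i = Random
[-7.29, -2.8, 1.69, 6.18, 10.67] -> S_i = -7.29 + 4.49*i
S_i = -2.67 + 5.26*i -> [-2.67, 2.59, 7.85, 13.11, 18.37]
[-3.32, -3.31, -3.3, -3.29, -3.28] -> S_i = -3.32 + 0.01*i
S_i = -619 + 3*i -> [-619, -616, -613, -610, -607]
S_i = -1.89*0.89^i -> [-1.89, -1.68, -1.5, -1.33, -1.19]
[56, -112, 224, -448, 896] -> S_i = 56*-2^i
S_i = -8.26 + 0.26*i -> [-8.26, -8.0, -7.74, -7.48, -7.22]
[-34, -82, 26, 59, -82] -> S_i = Random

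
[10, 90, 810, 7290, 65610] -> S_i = 10*9^i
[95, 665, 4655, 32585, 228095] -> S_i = 95*7^i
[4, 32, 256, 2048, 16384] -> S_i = 4*8^i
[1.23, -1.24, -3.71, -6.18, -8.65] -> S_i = 1.23 + -2.47*i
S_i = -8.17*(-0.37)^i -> [-8.17, 3.02, -1.12, 0.41, -0.15]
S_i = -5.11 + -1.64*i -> [-5.11, -6.75, -8.39, -10.03, -11.67]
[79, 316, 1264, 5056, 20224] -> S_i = 79*4^i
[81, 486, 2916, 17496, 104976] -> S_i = 81*6^i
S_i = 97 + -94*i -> [97, 3, -91, -185, -279]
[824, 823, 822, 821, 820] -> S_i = 824 + -1*i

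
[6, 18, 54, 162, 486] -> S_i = 6*3^i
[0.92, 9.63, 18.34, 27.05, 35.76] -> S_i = 0.92 + 8.71*i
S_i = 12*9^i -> [12, 108, 972, 8748, 78732]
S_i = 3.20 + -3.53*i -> [3.2, -0.33, -3.86, -7.39, -10.92]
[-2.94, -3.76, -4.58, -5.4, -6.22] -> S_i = -2.94 + -0.82*i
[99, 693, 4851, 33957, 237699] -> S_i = 99*7^i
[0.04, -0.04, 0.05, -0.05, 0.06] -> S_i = 0.04*(-1.10)^i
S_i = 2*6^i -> [2, 12, 72, 432, 2592]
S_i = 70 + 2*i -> [70, 72, 74, 76, 78]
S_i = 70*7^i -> [70, 490, 3430, 24010, 168070]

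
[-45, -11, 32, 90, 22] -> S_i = Random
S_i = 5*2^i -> [5, 10, 20, 40, 80]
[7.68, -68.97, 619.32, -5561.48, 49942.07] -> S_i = 7.68*(-8.98)^i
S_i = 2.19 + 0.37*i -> [2.19, 2.56, 2.93, 3.3, 3.67]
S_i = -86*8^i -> [-86, -688, -5504, -44032, -352256]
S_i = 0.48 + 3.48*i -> [0.48, 3.96, 7.44, 10.92, 14.4]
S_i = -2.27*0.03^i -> [-2.27, -0.07, -0.0, -0.0, -0.0]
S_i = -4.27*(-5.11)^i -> [-4.27, 21.82, -111.5, 569.76, -2911.46]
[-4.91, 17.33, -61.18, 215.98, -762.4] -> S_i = -4.91*(-3.53)^i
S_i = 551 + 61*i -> [551, 612, 673, 734, 795]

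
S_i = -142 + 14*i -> [-142, -128, -114, -100, -86]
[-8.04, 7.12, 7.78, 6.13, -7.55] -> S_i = Random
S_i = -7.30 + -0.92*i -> [-7.3, -8.22, -9.14, -10.06, -10.98]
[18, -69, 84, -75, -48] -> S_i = Random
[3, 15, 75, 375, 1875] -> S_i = 3*5^i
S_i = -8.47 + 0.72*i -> [-8.47, -7.75, -7.03, -6.31, -5.59]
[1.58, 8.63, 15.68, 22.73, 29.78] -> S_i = 1.58 + 7.05*i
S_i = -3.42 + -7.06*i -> [-3.42, -10.48, -17.54, -24.6, -31.66]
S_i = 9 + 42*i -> [9, 51, 93, 135, 177]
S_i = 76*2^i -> [76, 152, 304, 608, 1216]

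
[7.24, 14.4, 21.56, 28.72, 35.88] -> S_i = 7.24 + 7.16*i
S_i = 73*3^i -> [73, 219, 657, 1971, 5913]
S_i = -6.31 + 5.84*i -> [-6.31, -0.47, 5.37, 11.21, 17.05]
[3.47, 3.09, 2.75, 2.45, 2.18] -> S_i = 3.47*0.89^i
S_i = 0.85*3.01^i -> [0.85, 2.56, 7.7, 23.18, 69.77]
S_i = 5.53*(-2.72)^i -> [5.53, -15.04, 40.91, -111.28, 302.69]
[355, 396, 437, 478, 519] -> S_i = 355 + 41*i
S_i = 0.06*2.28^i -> [0.06, 0.14, 0.31, 0.71, 1.62]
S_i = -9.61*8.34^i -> [-9.61, -80.15, -668.43, -5574.7, -46493.0]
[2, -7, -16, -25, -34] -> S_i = 2 + -9*i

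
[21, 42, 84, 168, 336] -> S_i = 21*2^i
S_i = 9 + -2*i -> [9, 7, 5, 3, 1]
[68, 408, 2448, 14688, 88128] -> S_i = 68*6^i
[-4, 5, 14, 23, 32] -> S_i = -4 + 9*i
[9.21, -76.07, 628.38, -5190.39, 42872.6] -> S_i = 9.21*(-8.26)^i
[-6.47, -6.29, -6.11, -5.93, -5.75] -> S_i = -6.47 + 0.18*i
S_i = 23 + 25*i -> [23, 48, 73, 98, 123]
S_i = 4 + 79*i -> [4, 83, 162, 241, 320]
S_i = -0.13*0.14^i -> [-0.13, -0.02, -0.0, -0.0, -0.0]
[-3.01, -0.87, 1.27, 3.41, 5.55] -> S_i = -3.01 + 2.14*i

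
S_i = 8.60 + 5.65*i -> [8.6, 14.25, 19.9, 25.55, 31.2]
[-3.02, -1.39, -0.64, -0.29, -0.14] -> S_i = -3.02*0.46^i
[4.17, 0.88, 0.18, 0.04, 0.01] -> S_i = 4.17*0.21^i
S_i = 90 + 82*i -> [90, 172, 254, 336, 418]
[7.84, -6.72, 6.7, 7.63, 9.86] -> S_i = Random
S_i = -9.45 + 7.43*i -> [-9.45, -2.02, 5.41, 12.84, 20.27]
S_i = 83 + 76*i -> [83, 159, 235, 311, 387]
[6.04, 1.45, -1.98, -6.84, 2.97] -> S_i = Random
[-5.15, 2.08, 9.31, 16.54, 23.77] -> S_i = -5.15 + 7.23*i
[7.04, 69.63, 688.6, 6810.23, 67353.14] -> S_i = 7.04*9.89^i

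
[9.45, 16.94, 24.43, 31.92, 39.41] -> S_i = 9.45 + 7.49*i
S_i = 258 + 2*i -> [258, 260, 262, 264, 266]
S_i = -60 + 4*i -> [-60, -56, -52, -48, -44]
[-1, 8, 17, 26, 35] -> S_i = -1 + 9*i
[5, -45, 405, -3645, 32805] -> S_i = 5*-9^i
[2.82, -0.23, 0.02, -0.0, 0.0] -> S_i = 2.82*(-0.08)^i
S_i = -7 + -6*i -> [-7, -13, -19, -25, -31]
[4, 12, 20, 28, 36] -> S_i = 4 + 8*i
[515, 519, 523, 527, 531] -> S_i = 515 + 4*i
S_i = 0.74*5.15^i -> [0.74, 3.81, 19.63, 101.08, 520.55]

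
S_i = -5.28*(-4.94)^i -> [-5.28, 26.08, -128.85, 636.52, -3144.43]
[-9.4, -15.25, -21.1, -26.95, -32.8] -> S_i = -9.40 + -5.85*i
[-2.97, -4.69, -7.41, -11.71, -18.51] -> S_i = -2.97*1.58^i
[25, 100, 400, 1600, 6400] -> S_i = 25*4^i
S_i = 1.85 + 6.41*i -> [1.85, 8.26, 14.67, 21.08, 27.49]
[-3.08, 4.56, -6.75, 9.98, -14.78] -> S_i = -3.08*(-1.48)^i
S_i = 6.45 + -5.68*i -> [6.45, 0.77, -4.91, -10.59, -16.27]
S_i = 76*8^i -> [76, 608, 4864, 38912, 311296]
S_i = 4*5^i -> [4, 20, 100, 500, 2500]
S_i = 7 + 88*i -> [7, 95, 183, 271, 359]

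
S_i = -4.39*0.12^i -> [-4.39, -0.53, -0.06, -0.01, -0.0]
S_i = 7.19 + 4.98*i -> [7.19, 12.17, 17.15, 22.13, 27.11]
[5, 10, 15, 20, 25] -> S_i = 5 + 5*i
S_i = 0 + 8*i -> [0, 8, 16, 24, 32]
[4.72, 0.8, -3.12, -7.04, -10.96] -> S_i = 4.72 + -3.92*i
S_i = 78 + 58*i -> [78, 136, 194, 252, 310]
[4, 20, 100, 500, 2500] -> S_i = 4*5^i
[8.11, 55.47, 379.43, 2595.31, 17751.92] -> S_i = 8.11*6.84^i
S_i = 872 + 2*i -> [872, 874, 876, 878, 880]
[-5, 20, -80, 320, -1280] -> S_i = -5*-4^i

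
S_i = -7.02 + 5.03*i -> [-7.02, -1.99, 3.04, 8.07, 13.1]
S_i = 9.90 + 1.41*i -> [9.9, 11.31, 12.72, 14.13, 15.54]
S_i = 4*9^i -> [4, 36, 324, 2916, 26244]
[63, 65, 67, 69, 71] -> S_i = 63 + 2*i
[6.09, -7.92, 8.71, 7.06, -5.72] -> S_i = Random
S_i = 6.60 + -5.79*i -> [6.6, 0.81, -4.98, -10.77, -16.56]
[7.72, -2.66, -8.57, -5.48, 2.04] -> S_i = Random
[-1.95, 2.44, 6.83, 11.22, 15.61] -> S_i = -1.95 + 4.39*i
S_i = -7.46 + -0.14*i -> [-7.46, -7.6, -7.74, -7.88, -8.02]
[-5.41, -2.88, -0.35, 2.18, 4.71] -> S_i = -5.41 + 2.53*i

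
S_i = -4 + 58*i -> [-4, 54, 112, 170, 228]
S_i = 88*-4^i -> [88, -352, 1408, -5632, 22528]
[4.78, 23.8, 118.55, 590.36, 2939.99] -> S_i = 4.78*4.98^i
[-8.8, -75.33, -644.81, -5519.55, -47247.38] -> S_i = -8.80*8.56^i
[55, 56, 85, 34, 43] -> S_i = Random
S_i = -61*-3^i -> [-61, 183, -549, 1647, -4941]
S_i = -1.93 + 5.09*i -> [-1.93, 3.16, 8.25, 13.34, 18.43]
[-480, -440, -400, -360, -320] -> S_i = -480 + 40*i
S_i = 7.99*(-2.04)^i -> [7.99, -16.3, 33.25, -67.83, 138.38]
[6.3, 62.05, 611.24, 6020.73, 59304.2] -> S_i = 6.30*9.85^i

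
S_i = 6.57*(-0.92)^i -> [6.57, -6.04, 5.56, -5.12, 4.71]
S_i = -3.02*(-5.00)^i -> [-3.02, 15.1, -75.5, 377.5, -1887.5]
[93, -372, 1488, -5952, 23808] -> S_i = 93*-4^i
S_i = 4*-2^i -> [4, -8, 16, -32, 64]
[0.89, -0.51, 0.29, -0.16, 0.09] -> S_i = 0.89*(-0.57)^i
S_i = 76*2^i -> [76, 152, 304, 608, 1216]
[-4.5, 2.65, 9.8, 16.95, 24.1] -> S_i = -4.50 + 7.15*i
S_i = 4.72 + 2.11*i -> [4.72, 6.83, 8.94, 11.05, 13.16]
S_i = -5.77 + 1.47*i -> [-5.77, -4.3, -2.83, -1.36, 0.11]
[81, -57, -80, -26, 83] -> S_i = Random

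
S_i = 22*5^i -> [22, 110, 550, 2750, 13750]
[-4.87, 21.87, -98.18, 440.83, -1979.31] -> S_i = -4.87*(-4.49)^i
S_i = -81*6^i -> [-81, -486, -2916, -17496, -104976]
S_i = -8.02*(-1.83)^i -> [-8.02, 14.68, -26.86, 49.15, -89.95]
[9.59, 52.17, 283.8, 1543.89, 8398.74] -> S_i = 9.59*5.44^i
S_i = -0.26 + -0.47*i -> [-0.26, -0.73, -1.2, -1.67, -2.14]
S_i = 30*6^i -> [30, 180, 1080, 6480, 38880]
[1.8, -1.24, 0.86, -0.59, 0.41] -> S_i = 1.80*(-0.69)^i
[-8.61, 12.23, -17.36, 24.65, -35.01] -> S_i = -8.61*(-1.42)^i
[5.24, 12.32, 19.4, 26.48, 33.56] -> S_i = 5.24 + 7.08*i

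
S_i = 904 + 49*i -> [904, 953, 1002, 1051, 1100]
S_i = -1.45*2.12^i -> [-1.45, -3.07, -6.52, -13.82, -29.29]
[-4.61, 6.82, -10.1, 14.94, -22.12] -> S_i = -4.61*(-1.48)^i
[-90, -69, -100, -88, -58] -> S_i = Random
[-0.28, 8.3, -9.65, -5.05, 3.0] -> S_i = Random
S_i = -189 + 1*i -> [-189, -188, -187, -186, -185]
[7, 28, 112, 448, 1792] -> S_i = 7*4^i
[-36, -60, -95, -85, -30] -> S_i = Random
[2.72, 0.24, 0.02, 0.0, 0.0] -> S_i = 2.72*0.09^i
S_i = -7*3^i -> [-7, -21, -63, -189, -567]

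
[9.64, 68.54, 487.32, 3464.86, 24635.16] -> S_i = 9.64*7.11^i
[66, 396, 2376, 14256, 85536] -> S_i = 66*6^i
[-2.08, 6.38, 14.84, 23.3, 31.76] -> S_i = -2.08 + 8.46*i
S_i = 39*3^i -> [39, 117, 351, 1053, 3159]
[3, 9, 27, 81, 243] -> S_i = 3*3^i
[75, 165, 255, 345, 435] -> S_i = 75 + 90*i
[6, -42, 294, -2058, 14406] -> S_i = 6*-7^i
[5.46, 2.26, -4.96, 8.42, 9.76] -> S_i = Random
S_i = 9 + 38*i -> [9, 47, 85, 123, 161]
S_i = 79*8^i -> [79, 632, 5056, 40448, 323584]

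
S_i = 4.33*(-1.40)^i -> [4.33, -6.06, 8.49, -11.88, 16.63]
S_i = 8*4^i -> [8, 32, 128, 512, 2048]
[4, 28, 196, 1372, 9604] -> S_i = 4*7^i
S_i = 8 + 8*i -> [8, 16, 24, 32, 40]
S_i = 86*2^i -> [86, 172, 344, 688, 1376]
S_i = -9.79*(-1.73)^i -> [-9.79, 16.94, -29.3, 50.69, -87.69]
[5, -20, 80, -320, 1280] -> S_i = 5*-4^i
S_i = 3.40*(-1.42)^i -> [3.4, -4.83, 6.86, -9.74, 13.82]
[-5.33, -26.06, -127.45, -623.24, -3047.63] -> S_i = -5.33*4.89^i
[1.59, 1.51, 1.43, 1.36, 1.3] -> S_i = 1.59*0.95^i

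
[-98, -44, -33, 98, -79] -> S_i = Random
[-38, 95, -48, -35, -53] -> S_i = Random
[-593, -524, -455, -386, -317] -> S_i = -593 + 69*i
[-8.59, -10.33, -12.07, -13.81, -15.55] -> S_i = -8.59 + -1.74*i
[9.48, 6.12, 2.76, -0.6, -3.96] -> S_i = 9.48 + -3.36*i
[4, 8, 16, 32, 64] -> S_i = 4*2^i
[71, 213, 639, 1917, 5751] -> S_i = 71*3^i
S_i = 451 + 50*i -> [451, 501, 551, 601, 651]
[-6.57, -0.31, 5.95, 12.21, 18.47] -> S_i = -6.57 + 6.26*i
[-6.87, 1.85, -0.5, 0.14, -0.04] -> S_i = -6.87*(-0.27)^i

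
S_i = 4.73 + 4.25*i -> [4.73, 8.98, 13.23, 17.48, 21.73]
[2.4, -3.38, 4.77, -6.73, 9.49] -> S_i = 2.40*(-1.41)^i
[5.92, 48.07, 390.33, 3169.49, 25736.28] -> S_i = 5.92*8.12^i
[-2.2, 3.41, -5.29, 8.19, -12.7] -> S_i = -2.20*(-1.55)^i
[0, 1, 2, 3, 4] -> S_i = 0 + 1*i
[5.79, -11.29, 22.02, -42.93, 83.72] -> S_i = 5.79*(-1.95)^i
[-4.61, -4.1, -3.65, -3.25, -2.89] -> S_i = -4.61*0.89^i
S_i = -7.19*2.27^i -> [-7.19, -16.32, -37.05, -84.1, -190.91]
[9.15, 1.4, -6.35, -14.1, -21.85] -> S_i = 9.15 + -7.75*i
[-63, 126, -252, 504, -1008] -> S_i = -63*-2^i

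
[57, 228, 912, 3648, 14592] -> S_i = 57*4^i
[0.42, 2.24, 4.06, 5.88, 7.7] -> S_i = 0.42 + 1.82*i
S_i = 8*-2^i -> [8, -16, 32, -64, 128]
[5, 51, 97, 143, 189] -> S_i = 5 + 46*i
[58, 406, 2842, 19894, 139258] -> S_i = 58*7^i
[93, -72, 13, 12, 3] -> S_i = Random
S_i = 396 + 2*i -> [396, 398, 400, 402, 404]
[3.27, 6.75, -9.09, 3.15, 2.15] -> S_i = Random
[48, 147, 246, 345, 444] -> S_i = 48 + 99*i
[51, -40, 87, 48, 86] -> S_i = Random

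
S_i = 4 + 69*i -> [4, 73, 142, 211, 280]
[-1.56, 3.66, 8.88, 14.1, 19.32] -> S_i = -1.56 + 5.22*i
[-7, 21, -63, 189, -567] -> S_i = -7*-3^i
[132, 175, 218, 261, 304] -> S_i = 132 + 43*i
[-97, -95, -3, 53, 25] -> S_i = Random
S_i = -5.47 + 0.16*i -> [-5.47, -5.31, -5.15, -4.99, -4.83]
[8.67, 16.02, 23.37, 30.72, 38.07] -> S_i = 8.67 + 7.35*i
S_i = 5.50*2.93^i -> [5.5, 16.12, 47.22, 138.35, 405.35]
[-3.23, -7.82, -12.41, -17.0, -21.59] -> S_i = -3.23 + -4.59*i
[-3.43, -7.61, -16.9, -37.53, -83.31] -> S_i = -3.43*2.22^i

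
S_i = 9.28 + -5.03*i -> [9.28, 4.25, -0.78, -5.81, -10.84]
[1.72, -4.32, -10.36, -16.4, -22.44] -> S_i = 1.72 + -6.04*i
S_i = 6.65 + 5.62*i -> [6.65, 12.27, 17.89, 23.51, 29.13]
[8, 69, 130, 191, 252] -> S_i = 8 + 61*i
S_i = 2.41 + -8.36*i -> [2.41, -5.95, -14.31, -22.67, -31.03]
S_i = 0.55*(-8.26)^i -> [0.55, -4.54, 37.53, -309.96, 2560.25]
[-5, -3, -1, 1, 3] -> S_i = -5 + 2*i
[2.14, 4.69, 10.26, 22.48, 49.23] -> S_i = 2.14*2.19^i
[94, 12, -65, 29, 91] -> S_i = Random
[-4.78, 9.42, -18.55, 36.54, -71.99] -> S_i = -4.78*(-1.97)^i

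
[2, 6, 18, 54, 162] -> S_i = 2*3^i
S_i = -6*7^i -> [-6, -42, -294, -2058, -14406]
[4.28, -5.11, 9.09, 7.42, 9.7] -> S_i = Random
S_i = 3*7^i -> [3, 21, 147, 1029, 7203]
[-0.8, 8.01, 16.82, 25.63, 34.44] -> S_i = -0.80 + 8.81*i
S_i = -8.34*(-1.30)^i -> [-8.34, 10.84, -14.09, 18.32, -23.82]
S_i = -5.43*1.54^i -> [-5.43, -8.36, -12.88, -19.83, -30.54]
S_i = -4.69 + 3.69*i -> [-4.69, -1.0, 2.69, 6.38, 10.07]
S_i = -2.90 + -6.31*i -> [-2.9, -9.21, -15.52, -21.83, -28.14]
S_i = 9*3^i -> [9, 27, 81, 243, 729]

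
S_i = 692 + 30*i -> [692, 722, 752, 782, 812]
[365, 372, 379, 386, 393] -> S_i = 365 + 7*i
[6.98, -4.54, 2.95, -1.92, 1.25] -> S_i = 6.98*(-0.65)^i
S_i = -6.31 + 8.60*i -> [-6.31, 2.29, 10.89, 19.49, 28.09]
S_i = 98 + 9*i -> [98, 107, 116, 125, 134]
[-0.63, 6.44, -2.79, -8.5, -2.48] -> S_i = Random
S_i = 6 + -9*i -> [6, -3, -12, -21, -30]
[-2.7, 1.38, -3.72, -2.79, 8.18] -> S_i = Random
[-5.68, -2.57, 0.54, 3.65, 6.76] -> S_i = -5.68 + 3.11*i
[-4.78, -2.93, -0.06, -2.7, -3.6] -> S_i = Random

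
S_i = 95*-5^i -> [95, -475, 2375, -11875, 59375]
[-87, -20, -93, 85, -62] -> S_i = Random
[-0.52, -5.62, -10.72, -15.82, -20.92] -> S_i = -0.52 + -5.10*i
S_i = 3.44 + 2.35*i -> [3.44, 5.79, 8.14, 10.49, 12.84]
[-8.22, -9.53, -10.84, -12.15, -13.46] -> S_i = -8.22 + -1.31*i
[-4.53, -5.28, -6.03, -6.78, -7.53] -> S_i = -4.53 + -0.75*i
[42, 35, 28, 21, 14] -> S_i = 42 + -7*i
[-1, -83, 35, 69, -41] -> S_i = Random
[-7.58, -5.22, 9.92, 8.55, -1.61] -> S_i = Random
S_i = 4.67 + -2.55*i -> [4.67, 2.12, -0.43, -2.98, -5.53]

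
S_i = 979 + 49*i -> [979, 1028, 1077, 1126, 1175]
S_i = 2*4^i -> [2, 8, 32, 128, 512]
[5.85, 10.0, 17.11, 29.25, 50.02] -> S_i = 5.85*1.71^i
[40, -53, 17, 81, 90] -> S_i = Random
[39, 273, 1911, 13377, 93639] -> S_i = 39*7^i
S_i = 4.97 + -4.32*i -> [4.97, 0.65, -3.67, -7.99, -12.31]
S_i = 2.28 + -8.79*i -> [2.28, -6.51, -15.3, -24.09, -32.88]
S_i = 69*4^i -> [69, 276, 1104, 4416, 17664]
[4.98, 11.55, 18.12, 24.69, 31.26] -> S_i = 4.98 + 6.57*i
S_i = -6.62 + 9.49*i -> [-6.62, 2.87, 12.36, 21.85, 31.34]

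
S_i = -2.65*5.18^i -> [-2.65, -13.73, -71.11, -368.33, -1907.94]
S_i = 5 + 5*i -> [5, 10, 15, 20, 25]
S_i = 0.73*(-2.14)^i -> [0.73, -1.56, 3.34, -7.15, 15.31]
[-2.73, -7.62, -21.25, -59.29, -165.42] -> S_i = -2.73*2.79^i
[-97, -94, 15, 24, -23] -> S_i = Random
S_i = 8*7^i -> [8, 56, 392, 2744, 19208]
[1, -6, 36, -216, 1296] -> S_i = 1*-6^i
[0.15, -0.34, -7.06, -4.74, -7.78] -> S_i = Random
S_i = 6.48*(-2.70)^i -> [6.48, -17.5, 47.24, -127.55, 344.37]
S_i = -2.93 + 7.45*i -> [-2.93, 4.52, 11.97, 19.42, 26.87]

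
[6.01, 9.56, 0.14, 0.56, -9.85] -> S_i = Random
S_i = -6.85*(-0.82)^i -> [-6.85, 5.62, -4.61, 3.78, -3.1]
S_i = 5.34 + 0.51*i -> [5.34, 5.85, 6.36, 6.87, 7.38]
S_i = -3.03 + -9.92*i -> [-3.03, -12.95, -22.87, -32.79, -42.71]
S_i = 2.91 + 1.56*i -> [2.91, 4.47, 6.03, 7.59, 9.15]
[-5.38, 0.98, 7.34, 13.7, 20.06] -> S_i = -5.38 + 6.36*i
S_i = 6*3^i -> [6, 18, 54, 162, 486]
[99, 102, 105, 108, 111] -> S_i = 99 + 3*i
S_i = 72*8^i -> [72, 576, 4608, 36864, 294912]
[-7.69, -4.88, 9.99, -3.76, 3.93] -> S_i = Random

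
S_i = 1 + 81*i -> [1, 82, 163, 244, 325]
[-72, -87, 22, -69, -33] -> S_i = Random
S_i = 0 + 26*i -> [0, 26, 52, 78, 104]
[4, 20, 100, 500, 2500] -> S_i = 4*5^i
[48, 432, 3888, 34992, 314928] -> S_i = 48*9^i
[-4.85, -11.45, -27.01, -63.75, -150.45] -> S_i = -4.85*2.36^i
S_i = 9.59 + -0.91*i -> [9.59, 8.68, 7.77, 6.86, 5.95]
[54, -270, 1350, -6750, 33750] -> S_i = 54*-5^i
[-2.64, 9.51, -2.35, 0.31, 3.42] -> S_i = Random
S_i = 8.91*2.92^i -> [8.91, 26.02, 75.97, 221.83, 647.75]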